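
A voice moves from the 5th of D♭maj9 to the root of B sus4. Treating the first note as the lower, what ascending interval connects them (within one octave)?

D♭maj9 has A♭ as its 5th, and B sus4 has B as its root.
From A♭ to B: 3 semitones over a second = augmented.

augmented second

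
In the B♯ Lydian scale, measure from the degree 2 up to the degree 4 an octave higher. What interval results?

major tenth

B♯ lydian: B♯ C𝄪 D𝄪 E𝄪 F𝄪 G𝄪 A𝄪.
The degree 2 is C𝄪 and the degree 4 (up an octave) is E𝄪.
From C𝄪 to E𝄪 is 16 semitones, exactly the major tenth.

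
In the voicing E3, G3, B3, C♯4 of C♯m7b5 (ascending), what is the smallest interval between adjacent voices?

Adjacent intervals: E3→G3 = minor third; G3→B3 = major third; B3→C♯4 = major second.
The smallest is B3 to C♯4, a major second (2 semitones).

major second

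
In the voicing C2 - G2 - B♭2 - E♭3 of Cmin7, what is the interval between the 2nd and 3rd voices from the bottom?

Those voices are G2 and B♭2.
3 letter names make it a third; at 3 semitones (a half step narrower than major) the quality is minor.

minor third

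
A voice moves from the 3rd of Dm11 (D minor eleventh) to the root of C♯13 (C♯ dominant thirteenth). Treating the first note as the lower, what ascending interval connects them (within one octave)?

Dm11 (D minor eleventh) has F as its 3rd, and C♯13 (C♯ dominant thirteenth) has C♯ as its root.
5 letter names make it a fifth; at 8 semitones (a half step wider than perfect) the quality is augmented.

augmented fifth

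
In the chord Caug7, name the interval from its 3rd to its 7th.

C+7 (C augmented seventh): C E G♯ B♭.
So we need the interval from E up to B♭.
E up to B♭ is 6 semitones, a half step narrower than a perfect fifth, so the interval is diminished.

diminished fifth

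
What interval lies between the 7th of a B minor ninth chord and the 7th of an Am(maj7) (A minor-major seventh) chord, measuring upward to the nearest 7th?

The 7th of B minor ninth is A; the 7th of Am(maj7) (A minor-major seventh) is G#.
Counting 7 letters and 11 half steps from A gives a major seventh.

major seventh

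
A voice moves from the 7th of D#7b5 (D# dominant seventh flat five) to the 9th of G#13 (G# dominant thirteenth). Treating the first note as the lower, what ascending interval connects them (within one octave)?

D#7b5 (D# dominant seventh flat five) has C# as its 7th, and G#13 (G# dominant thirteenth) has A# as its 9th.
Counting 6 letters and 9 half steps from C# gives a major sixth.

major sixth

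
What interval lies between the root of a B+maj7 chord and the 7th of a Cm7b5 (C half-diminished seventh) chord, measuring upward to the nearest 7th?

B+maj7 has B as its root, and Cm7b5 (C half-diminished seventh) has Bb as its 7th.
From B to Bb: 11 semitones over an octave = diminished.

diminished octave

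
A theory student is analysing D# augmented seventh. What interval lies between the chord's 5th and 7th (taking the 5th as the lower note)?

diminished third

D#+7 (D# augmented seventh) is spelled D#–F##–A##–C#.
That puts A## below C#.
From A## to C#: 2 semitones over a third = diminished.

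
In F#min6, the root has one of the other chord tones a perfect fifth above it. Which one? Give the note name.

F#min6 is spelled F#, A, C#, D#.
The root is F#. A perfect fifth above F# is C#.
C# is the chord's 5th.

C#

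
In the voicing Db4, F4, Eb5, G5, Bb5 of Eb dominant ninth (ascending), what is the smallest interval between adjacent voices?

Adjacent intervals: Db4→F4 = major third; F4→Eb5 = minor seventh; Eb5→G5 = major third; G5→Bb5 = minor third.
The smallest is G5 to Bb5, a minor third (3 semitones).

minor 3rd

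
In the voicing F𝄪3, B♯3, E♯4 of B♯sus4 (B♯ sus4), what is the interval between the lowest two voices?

perfect fourth

Those voices are F𝄪3 and B♯3.
From F𝄪 to B♯ is 5 semitones, exactly the perfect fourth.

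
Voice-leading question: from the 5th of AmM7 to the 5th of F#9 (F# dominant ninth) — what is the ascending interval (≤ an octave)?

AmM7 has E as its 5th, and F#9 (F# dominant ninth) has C# as its 5th.
Counting 6 letters and 9 half steps from E gives a major sixth.

major sixth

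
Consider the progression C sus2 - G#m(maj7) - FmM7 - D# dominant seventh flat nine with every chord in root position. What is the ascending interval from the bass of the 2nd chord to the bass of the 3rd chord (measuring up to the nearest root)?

The roots are G# and F.
From G# to F: 9 semitones over a seventh = diminished.

diminished 7th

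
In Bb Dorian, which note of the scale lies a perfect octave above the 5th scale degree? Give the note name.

The scale is Bb C Db Eb F G Ab.
The 5th scale degree is F; a perfect octave above that is F — scale degree 5.

F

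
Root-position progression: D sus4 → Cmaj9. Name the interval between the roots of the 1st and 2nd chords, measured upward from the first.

m7

The roots are D and C.
7 letter names make it a seventh; at 10 semitones (a half step narrower than major) the quality is minor.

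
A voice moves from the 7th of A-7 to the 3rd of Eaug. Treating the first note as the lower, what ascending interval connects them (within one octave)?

augmented 1st

A-7 has G as its 7th, and Eaug has G# as its 3rd.
G up to G# is 1 semitone, a half step wider than a perfect unison, so the interval is augmented.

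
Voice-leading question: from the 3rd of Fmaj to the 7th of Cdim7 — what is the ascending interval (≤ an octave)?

diminished second

The 3rd of Fmaj is A; the 7th of Cdim7 is B𝄫.
2 letter names make it a second; at 0 semitones (a whole step narrower than major) the quality is diminished.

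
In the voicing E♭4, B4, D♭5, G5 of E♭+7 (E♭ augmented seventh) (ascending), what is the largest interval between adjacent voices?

A5

Adjacent intervals: E♭4→B4 = augmented fifth; B4→D♭5 = diminished third; D♭5→G5 = augmented fourth.
The largest is E♭4 to B4, an augmented fifth (8 semitones).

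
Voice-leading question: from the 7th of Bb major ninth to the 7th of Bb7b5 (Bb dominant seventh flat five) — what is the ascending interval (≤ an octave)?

diminished octave

Bb major ninth has A as its 7th, and Bb7b5 (Bb dominant seventh flat five) has Ab as its 7th.
From A to Ab: 11 semitones over an octave = diminished.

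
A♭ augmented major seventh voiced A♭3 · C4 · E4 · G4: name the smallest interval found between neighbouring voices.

m3

Adjacent intervals: A♭3→C4 = major third; C4→E4 = major third; E4→G4 = minor third.
The smallest is E4 to G4, a minor third (3 semitones).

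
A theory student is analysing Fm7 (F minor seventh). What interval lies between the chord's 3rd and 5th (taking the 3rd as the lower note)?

major third

The chord tones of Fmin7 (F minor seventh) are F, Ab, C, Eb.
3rd = Ab; 5th = C.
Counting 3 letters and 4 half steps from Ab gives a major third.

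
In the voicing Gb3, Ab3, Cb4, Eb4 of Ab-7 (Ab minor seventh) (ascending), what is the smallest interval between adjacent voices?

Adjacent intervals: Gb3→Ab3 = major second; Ab3→Cb4 = minor third; Cb4→Eb4 = major third.
The smallest is Gb3 to Ab3, a major second (2 semitones).

M2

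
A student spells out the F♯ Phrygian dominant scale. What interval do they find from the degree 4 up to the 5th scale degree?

Spelling the F♯ Phrygian dominant scale: F♯ G A♯ B C♯ D E.
The degree 4 is B and the 5th degree is C♯.
B up to C♯ spans 2 letter names and 2 semitones — a major second.

major 2nd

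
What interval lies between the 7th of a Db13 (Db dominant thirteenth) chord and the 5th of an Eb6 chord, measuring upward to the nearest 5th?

major 7th

The 7th of Db13 (Db dominant thirteenth) is Cb; the 5th of Eb6 is Bb.
Cb up to Bb spans 7 letter names and 11 semitones — a major seventh.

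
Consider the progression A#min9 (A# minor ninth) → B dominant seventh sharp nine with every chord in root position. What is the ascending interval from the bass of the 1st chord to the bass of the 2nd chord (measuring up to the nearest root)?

The roots are A# and B.
A# up to B is 1 semitone, a half step narrower than a major second, so the interval is minor.

minor second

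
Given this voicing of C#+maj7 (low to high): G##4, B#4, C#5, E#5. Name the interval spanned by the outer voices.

The outer voices are G##4 and E#5.
6 letter names make it a sixth; at 8 semitones (a half step narrower than major) the quality is minor.

minor sixth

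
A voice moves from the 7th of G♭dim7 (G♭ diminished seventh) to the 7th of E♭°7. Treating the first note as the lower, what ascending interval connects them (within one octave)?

major sixth

The 7th of G♭dim7 (G♭ diminished seventh) is F𝄫; the 7th of E♭°7 is D𝄫.
F𝄫 up to D𝄫 spans 6 letter names and 9 semitones — a major sixth.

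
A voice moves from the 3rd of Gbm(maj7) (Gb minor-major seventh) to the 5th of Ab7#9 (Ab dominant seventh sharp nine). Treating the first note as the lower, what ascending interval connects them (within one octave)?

The 3rd of Gbm(maj7) (Gb minor-major seventh) is Bbb; the 5th of Ab7#9 (Ab dominant seventh sharp nine) is Eb.
From Bbb to Eb: 6 semitones over a fourth = augmented.

augmented fourth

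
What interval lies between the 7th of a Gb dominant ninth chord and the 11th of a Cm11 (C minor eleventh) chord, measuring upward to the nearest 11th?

The 7th of Gb dominant ninth is Fb; the 11th of Cm11 (C minor eleventh) is F.
From Fb to F: 1 semitone over a unison = augmented.

augmented unison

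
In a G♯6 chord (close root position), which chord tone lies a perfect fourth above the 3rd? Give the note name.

E#

Spelling the chord: G♯, B♯, D♯, E♯.
The 3rd is B♯. A perfect fourth above B♯ is E♯.
E♯ is the chord's 6th.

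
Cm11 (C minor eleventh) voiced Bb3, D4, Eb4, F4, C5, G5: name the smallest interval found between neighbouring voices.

minor 2nd

Adjacent intervals: Bb3→D4 = major third; D4→Eb4 = minor second; Eb4→F4 = major second; F4→C5 = perfect fifth; C5→G5 = perfect fifth.
The smallest is D4 to Eb4, a minor second (1 semitone).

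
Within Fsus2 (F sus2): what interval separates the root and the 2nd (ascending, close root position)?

M2

Fsus2 (F sus2) is spelled F G C.
So we need the interval from F up to G.
From F to G is 2 semitones, exactly the major second.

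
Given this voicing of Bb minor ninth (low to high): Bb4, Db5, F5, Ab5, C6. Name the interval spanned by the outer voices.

The outer voices are Bb4 and C6.
Bb up to C spans 9 letter names and 14 semitones — a major ninth.

major ninth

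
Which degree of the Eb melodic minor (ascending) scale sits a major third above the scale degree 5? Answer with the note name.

The scale is Eb F Gb Ab Bb C D.
The scale degree 5 is Bb; a major third above that is D — scale degree 7.

D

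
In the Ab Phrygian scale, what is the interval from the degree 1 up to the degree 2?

Spelling the Ab Phrygian scale: Ab Bbb Cb Db Eb Fb Gb.
So we need the interval from Ab up to Bbb.
Ab up to Bbb is 1 semitone, a half step narrower than a major second, so the interval is minor.

m2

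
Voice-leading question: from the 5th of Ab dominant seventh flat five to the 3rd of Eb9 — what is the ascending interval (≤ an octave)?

Ab dominant seventh flat five has Ebb as its 5th, and Eb9 has G as its 3rd.
3 letter names make it a third; at 5 semitones (a half step wider than major) the quality is augmented.

augmented 3rd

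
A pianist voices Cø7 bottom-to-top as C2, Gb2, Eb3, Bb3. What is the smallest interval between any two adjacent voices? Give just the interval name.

Adjacent intervals: C2→Gb2 = diminished fifth; Gb2→Eb3 = major sixth; Eb3→Bb3 = perfect fifth.
The smallest is C2 to Gb2, a diminished fifth (6 semitones).

diminished fifth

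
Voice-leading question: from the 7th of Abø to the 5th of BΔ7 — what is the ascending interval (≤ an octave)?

The 7th of Abø is Gb; the 5th of BΔ7 is F#.
Gb up to F# is 12 semitones, a half step wider than a major seventh, so the interval is augmented.

augmented seventh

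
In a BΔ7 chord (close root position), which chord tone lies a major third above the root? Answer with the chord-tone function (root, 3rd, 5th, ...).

Spelling the chord: B, D♯, F♯, A♯.
The root is B. A major third above B is D♯.
D♯ is the chord's 3rd.

3rd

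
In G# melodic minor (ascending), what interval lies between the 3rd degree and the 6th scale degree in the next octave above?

augmented eleventh

The scale runs G# A# B C# D# E# F##.
The 3rd degree is B and the degree 6 (up an octave) is E#.
B up to E# is 18 semitones, a half step wider than a perfect eleventh, so the interval is augmented.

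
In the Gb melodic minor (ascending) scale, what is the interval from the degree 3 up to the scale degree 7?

augmented fifth

The scale runs Gb Ab Bbb Cb Db Eb F.
So we need the interval from Bbb up to F.
Bbb up to F is 8 semitones, a half step wider than a perfect fifth, so the interval is augmented.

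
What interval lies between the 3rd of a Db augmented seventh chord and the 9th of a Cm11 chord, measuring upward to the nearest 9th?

Db augmented seventh has F as its 3rd, and Cm11 has D as its 9th.
Counting 6 letters and 9 half steps from F gives a major sixth.

major sixth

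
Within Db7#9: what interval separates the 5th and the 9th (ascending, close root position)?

Db7#9: Db–F–Ab–Cb–E.
5th = Ab; 9th = E.
Ab up to E is 8 semitones, a half step wider than a perfect fifth, so the interval is augmented.

augmented fifth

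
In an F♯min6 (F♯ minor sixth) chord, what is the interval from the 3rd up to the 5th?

The chord tones of F♯min6 (F♯ minor sixth) are F♯-A-C♯-D♯.
The 3rd is A and the 5th is C♯.
From A to C♯ is 4 semitones, exactly the major third.

major third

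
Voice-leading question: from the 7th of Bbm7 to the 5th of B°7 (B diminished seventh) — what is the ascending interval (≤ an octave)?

major sixth

The 7th of Bbm7 is Ab; the 5th of B°7 (B diminished seventh) is F.
From Ab to F is 9 semitones, exactly the major sixth.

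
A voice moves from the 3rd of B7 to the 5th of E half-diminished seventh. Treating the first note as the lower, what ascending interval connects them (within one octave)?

diminished 6th

The 3rd of B7 is D#; the 5th of E half-diminished seventh is Bb.
D# up to Bb is 7 semitones, a whole step narrower than a major sixth, so the interval is diminished.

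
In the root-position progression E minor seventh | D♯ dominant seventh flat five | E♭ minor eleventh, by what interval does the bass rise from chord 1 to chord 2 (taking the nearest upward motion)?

The roots are E and D♯.
Counting 7 letters and 11 half steps from E gives a major seventh.

major 7th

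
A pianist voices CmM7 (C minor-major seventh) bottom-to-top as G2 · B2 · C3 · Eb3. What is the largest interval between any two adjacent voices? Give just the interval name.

Adjacent intervals: G2→B2 = major third; B2→C3 = minor second; C3→Eb3 = minor third.
The largest is G2 to B2, a major third (4 semitones).

major third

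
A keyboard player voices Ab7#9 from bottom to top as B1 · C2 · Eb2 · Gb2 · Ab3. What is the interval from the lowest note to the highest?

The outer voices are B1 and Ab3.
14 letter names make it a fourteenth; at 21 semitones (a whole step narrower than major) the quality is diminished.

diminished fourteenth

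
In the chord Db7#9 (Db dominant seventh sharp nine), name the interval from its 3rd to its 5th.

Db7#9 (Db dominant seventh sharp nine) is spelled Db F Ab Cb E.
3rd = F; 5th = Ab.
From F to Ab: 3 semitones over a third = minor.

minor third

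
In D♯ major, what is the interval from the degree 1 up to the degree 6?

major sixth

D♯ major: D♯ E♯ F𝄪 G♯ A♯ B♯ C𝄪.
The degree 1 is D♯ and the degree 6 is B♯.
Counting 6 letters and 9 half steps from D♯ gives a major sixth.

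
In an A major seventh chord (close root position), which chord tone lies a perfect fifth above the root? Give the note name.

E

A major seventh: A–C#–E–G#.
The root is A. A perfect fifth above A is E.
E is the chord's 5th.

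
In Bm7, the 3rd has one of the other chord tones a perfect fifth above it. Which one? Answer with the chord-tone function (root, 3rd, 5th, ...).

7th

Bmin7: B-D-F#-A.
The 3rd is D. A perfect fifth above D is A.
A is the chord's 7th.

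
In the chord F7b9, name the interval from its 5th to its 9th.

diminished fifth

Spelling the chord: F-A-C-E♭-G♭.
5th = C; 9th = G♭.
C up to G♭ is 6 semitones, a half step narrower than a perfect fifth, so the interval is diminished.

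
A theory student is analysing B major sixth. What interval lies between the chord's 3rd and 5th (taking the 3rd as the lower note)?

minor 3rd

B6 (B major sixth): B, D#, F#, G#.
That puts D# below F#.
From D# to F#: 3 semitones over a third = minor.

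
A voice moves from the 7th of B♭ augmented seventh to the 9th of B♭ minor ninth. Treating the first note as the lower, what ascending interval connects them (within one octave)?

B♭ augmented seventh has A♭ as its 7th, and B♭ minor ninth has C as its 9th.
Counting 3 letters and 4 half steps from A♭ gives a major third.

major 3rd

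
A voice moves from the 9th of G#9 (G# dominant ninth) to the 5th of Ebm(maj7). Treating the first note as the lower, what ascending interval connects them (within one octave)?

The 9th of G#9 (G# dominant ninth) is A#; the 5th of Ebm(maj7) is Bb.
From A# to Bb: 0 semitones over a second = diminished.

diminished second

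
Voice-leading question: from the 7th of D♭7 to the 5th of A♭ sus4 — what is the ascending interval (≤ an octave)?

major third

D♭7 has C♭ as its 7th, and A♭ sus4 has E♭ as its 5th.
Counting 3 letters and 4 half steps from C♭ gives a major third.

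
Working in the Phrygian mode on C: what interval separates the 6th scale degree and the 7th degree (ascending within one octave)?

C phrygian: C Db Eb F G Ab Bb.
So we need the interval from Ab up to Bb.
Ab up to Bb spans 2 letter names and 2 semitones — a major second.

major second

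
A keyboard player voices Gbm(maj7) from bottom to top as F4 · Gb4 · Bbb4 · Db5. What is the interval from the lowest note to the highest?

The outer voices are F4 and Db5.
6 letter names make it a sixth; at 8 semitones (a half step narrower than major) the quality is minor.

m6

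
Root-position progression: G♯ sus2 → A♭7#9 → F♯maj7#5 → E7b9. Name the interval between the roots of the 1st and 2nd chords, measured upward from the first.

The roots are G♯ and A♭.
2 letter names make it a second; at 0 semitones (a whole step narrower than major) the quality is diminished.

d2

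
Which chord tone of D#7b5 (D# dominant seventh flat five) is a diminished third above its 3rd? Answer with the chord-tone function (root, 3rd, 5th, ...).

5th

The chord tones of D#7b5 are D#, F##, A, C#.
The 3rd is F##. A diminished third above F## is A.
A is the chord's 5th.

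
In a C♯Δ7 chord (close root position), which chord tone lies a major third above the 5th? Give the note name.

B#

The chord tones of C♯Δ7 are C♯, E♯, G♯, B♯.
The 5th is G♯. A major third above G♯ is B♯.
B♯ is the chord's 7th.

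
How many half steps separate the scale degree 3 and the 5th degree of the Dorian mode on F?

4

The scale is F G Ab Bb C D Eb.
Ab up to C is a major third — 4 semitones.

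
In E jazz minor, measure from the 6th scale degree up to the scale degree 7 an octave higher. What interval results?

major 9th

E melodic minor: E F# G A B C# D#.
The 6th scale degree is C# and the degree 7 (up an octave) is D#.
Counting 9 letters and 14 half steps from C# gives a major ninth.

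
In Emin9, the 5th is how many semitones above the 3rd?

4

The chord tones of Em9 are E, G, B, D, F#.
G to B is a major third: 4 semitones.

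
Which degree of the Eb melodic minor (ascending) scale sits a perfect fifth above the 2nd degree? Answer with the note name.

The scale is Eb F Gb Ab Bb C D.
The 2nd degree is F; a perfect fifth above that is C — scale degree 6.

C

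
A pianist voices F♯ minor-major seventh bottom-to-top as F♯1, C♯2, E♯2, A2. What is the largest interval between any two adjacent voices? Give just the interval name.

perfect fifth

Adjacent intervals: F♯1→C♯2 = perfect fifth; C♯2→E♯2 = major third; E♯2→A2 = diminished fourth.
The largest is F♯1 to C♯2, a perfect fifth (7 semitones).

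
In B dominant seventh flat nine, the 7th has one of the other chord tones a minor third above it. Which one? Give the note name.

C

B7b9 is spelled B, D#, F#, A, C.
The 7th is A. A minor third above A is C.
C is the chord's 9th.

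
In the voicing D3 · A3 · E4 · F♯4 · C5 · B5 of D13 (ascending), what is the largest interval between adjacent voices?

major seventh

Adjacent intervals: D3→A3 = perfect fifth; A3→E4 = perfect fifth; E4→F♯4 = major second; F♯4→C5 = diminished fifth; C5→B5 = major seventh.
The largest is C5 to B5, a major seventh (11 semitones).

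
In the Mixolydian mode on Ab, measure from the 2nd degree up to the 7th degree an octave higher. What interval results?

Ab mixolydian: Ab Bb C Db Eb F Gb.
That puts Bb below Gb.
From Bb to Gb: 20 semitones over a thirteenth = minor.

minor thirteenth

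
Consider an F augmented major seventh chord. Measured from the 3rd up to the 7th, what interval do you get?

The chord tones of F+maj7 are F–A–C#–E.
That puts A below E.
A up to E spans 5 letter names and 7 semitones — a perfect fifth.

perfect fifth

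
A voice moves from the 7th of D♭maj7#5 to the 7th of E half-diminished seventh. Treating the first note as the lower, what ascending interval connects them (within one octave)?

major second

The 7th of D♭maj7#5 is C; the 7th of E half-diminished seventh is D.
From C to D is 2 semitones, exactly the major second.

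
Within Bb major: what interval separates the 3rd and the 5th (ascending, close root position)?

Bb major: Bb–D–F.
The 3rd is D and the 5th is F.
3 letter names make it a third; at 3 semitones (a half step narrower than major) the quality is minor.

m3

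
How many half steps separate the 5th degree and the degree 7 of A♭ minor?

3

The scale is A♭ B♭ C♭ D♭ E♭ F♭ G♭.
E♭ up to G♭ is a minor third — 3 semitones.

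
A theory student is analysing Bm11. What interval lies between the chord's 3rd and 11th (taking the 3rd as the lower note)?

major ninth

Bm11 is spelled B–D–F♯–A–C♯–E.
3rd = D; 11th = E.
D up to E spans 9 letter names and 14 semitones — a major ninth.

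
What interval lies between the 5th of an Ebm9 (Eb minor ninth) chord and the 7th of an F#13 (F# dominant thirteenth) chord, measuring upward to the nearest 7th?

A4

The 5th of Ebm9 (Eb minor ninth) is Bb; the 7th of F#13 (F# dominant thirteenth) is E.
From Bb to E: 6 semitones over a fourth = augmented.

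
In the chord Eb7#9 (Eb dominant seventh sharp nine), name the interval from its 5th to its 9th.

Eb7#9 is spelled Eb G Bb Db F#.
The 5th is Bb and the 9th is F#.
5 letter names make it a fifth; at 8 semitones (a half step wider than perfect) the quality is augmented.

augmented 5th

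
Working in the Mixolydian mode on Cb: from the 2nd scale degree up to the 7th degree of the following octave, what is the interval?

Cb mixolydian: Cb Db Eb Fb Gb Ab Bbb.
So we need the interval from Db up to Bbb.
Db up to Bbb is 20 semitones, a half step narrower than a major thirteenth, so the interval is minor.

m13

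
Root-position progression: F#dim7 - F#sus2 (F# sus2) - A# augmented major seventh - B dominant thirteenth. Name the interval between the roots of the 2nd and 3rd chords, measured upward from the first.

The roots are F# and A#.
From F# to A# is 4 semitones, exactly the major third.

major third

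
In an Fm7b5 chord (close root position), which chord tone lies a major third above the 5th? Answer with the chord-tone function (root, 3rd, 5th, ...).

The chord tones of Fø are F, Ab, Cb, Eb.
The 5th is Cb. A major third above Cb is Eb.
Eb is the chord's 7th.

7th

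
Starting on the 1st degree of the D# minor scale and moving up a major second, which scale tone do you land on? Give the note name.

E#

The scale is D# E# F# G# A# B C#.
The 1st degree is D#; a major second above that is E# — scale degree 2.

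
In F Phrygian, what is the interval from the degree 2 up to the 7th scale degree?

major sixth

The scale runs F Gb Ab Bb C Db Eb.
That puts Gb below Eb.
Counting 6 letters and 9 half steps from Gb gives a major sixth.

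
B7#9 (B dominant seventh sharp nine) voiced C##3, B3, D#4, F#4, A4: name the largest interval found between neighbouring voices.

diminished seventh

Adjacent intervals: C##3→B3 = diminished seventh; B3→D#4 = major third; D#4→F#4 = minor third; F#4→A4 = minor third.
The largest is C##3 to B3, a diminished seventh (9 semitones).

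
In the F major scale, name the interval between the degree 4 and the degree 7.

augmented 4th

F major: F G A Bb C D E.
So we need the interval from Bb up to E.
4 letter names make it a fourth; at 6 semitones (a half step wider than perfect) the quality is augmented.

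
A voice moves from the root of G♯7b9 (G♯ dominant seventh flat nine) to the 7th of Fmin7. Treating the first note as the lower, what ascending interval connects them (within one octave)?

diminished 6th

The root of G♯7b9 (G♯ dominant seventh flat nine) is G♯; the 7th of Fmin7 is E♭.
From G♯ to E♭: 7 semitones over a sixth = diminished.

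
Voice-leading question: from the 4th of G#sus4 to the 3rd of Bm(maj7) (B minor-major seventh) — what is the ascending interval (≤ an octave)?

minor 2nd

G#sus4 has C# as its 4th, and Bm(maj7) (B minor-major seventh) has D as its 3rd.
C# up to D is 1 semitone, a half step narrower than a major second, so the interval is minor.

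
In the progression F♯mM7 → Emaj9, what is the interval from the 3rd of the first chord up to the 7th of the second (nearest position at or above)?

The 3rd of F♯mM7 is A; the 7th of Emaj9 is D♯.
A up to D♯ is 6 semitones, a half step wider than a perfect fourth, so the interval is augmented.

A4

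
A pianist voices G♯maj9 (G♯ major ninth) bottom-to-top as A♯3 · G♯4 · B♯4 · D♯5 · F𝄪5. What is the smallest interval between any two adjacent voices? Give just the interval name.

Adjacent intervals: A♯3→G♯4 = minor seventh; G♯4→B♯4 = major third; B♯4→D♯5 = minor third; D♯5→F𝄪5 = major third.
The smallest is B♯4 to D♯5, a minor third (3 semitones).

minor third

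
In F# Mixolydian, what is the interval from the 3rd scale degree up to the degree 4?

Spelling F# Mixolydian: F# G# A# B C# D# E.
So we need the interval from A# up to B.
From A# to B: 1 semitone over a second = minor.

minor 2nd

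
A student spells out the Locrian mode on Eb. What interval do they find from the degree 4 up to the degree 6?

The scale runs Eb Fb Gb Ab Bbb Cb Db.
Degree 4 = Ab; degree 6 = Cb.
From Ab to Cb: 3 semitones over a third = minor.

minor 3rd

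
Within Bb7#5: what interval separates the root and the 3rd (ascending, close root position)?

Bb7#5 is spelled Bb D F# Ab.
The root is Bb and the 3rd is D.
Counting 3 letters and 4 half steps from Bb gives a major third.

major third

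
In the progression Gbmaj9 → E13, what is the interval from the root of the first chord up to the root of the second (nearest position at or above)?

augmented sixth

Gbmaj9 has Gb as its root, and E13 has E as its root.
Gb up to E is 10 semitones, a half step wider than a major sixth, so the interval is augmented.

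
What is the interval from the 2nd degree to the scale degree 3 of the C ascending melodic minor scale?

Spelling the C ascending melodic minor scale: C D E♭ F G A B.
So we need the interval from D up to E♭.
D up to E♭ is 1 semitone, a half step narrower than a major second, so the interval is minor.

minor second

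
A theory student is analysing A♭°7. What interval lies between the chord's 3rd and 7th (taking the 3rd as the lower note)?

A♭°7 (A♭ diminished seventh): A♭-C♭-E𝄫-G𝄫.
So we need the interval from C♭ up to G𝄫.
C♭ up to G𝄫 is 6 semitones, a half step narrower than a perfect fifth, so the interval is diminished.

diminished fifth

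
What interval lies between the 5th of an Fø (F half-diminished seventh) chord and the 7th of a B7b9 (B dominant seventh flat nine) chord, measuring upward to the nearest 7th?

augmented sixth

The 5th of Fø (F half-diminished seventh) is C♭; the 7th of B7b9 (B dominant seventh flat nine) is A.
6 letter names make it a sixth; at 10 semitones (a half step wider than major) the quality is augmented.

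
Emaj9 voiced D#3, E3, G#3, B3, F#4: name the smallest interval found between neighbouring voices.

Adjacent intervals: D#3→E3 = minor second; E3→G#3 = major third; G#3→B3 = minor third; B3→F#4 = perfect fifth.
The smallest is D#3 to E3, a minor second (1 semitone).

m2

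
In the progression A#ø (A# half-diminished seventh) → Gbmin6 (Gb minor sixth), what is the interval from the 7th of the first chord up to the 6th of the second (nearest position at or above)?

diminished 6th

The 7th of A#ø (A# half-diminished seventh) is G#; the 6th of Gbmin6 (Gb minor sixth) is Eb.
From G# to Eb: 7 semitones over a sixth = diminished.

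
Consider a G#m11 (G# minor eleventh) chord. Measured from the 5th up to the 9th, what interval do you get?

perfect fifth

Spelling the chord: G#–B–D#–F#–A#–C#.
So we need the interval from D# up to A#.
From D# to A# is 7 semitones, exactly the perfect fifth.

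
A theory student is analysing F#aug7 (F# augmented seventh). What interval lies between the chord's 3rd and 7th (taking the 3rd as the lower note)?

diminished fifth

The chord tones of F#7#5 (F# augmented seventh) are F#-A#-C##-E.
3rd = A#; 7th = E.
A# up to E is 6 semitones, a half step narrower than a perfect fifth, so the interval is diminished.
That tritone between 3rd and 7th is what gives the dominant seventh its pull toward resolution.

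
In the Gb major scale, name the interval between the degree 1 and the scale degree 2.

The scale runs Gb Ab Bb Cb Db Eb F.
That puts Gb below Ab.
Gb up to Ab spans 2 letter names and 2 semitones — a major second.

major second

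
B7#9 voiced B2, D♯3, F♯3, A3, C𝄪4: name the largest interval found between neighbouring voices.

Adjacent intervals: B2→D♯3 = major third; D♯3→F♯3 = minor third; F♯3→A3 = minor third; A3→C𝄪4 = augmented third.
The largest is A3 to C𝄪4, an augmented third (5 semitones).

A3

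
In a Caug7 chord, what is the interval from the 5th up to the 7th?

Spelling the chord: C, E, G#, Bb.
The 5th is G# and the 7th is Bb.
G# up to Bb is 2 semitones, a whole step narrower than a major third, so the interval is diminished.

diminished third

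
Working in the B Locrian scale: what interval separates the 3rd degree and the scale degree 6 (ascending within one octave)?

perfect fourth

The scale runs B C D E F G A.
That puts D below G.
From D to G is 5 semitones, exactly the perfect fourth.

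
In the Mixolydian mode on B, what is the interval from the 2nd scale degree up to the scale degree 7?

B mixolydian: B C# D# E F# G# A.
So we need the interval from C# up to A.
6 letter names make it a sixth; at 8 semitones (a half step narrower than major) the quality is minor.

m6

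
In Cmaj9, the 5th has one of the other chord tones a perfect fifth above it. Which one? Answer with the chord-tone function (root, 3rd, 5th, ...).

9th

Spelling the chord: C-E-G-B-D.
The 5th is G. A perfect fifth above G is D.
D is the chord's 9th.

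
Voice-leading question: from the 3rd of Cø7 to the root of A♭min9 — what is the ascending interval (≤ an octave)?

perfect fourth

Cø7 has E♭ as its 3rd, and A♭min9 has A♭ as its root.
Counting 4 letters and 5 half steps from E♭ gives a perfect fourth.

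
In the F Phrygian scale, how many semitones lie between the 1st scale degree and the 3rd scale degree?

The scale is F Gb Ab Bb C Db Eb.
F up to Ab is a minor third — 3 semitones.

3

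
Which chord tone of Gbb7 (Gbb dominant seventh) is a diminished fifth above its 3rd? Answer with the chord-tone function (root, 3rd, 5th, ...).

7th

The chord tones of Gbb7 are Gbb, Bbb, Dbb, Fbb.
The 3rd is Bbb. A diminished fifth above Bbb is Fbb.
Fbb is the chord's 7th.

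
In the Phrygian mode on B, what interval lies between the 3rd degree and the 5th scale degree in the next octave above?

major tenth

Spelling the Phrygian mode on B: B C D E F♯ G A.
3rd degree = D; 5th scale degree (up an octave) = F♯.
Counting 10 letters and 16 half steps from D gives a major tenth.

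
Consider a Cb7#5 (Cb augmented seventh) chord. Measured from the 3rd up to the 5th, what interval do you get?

major third

The chord tones of Cb augmented seventh are Cb Eb G Bbb.
3rd = Eb; 5th = G.
From Eb to G is 4 semitones, exactly the major third.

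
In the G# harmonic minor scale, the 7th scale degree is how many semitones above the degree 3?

The scale is G# A# B C# D# E F##.
B up to F## is an augmented fifth — 8 semitones.

8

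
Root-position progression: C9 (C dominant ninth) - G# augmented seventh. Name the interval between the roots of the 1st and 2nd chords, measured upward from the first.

augmented fifth

The roots are C and G#.
5 letter names make it a fifth; at 8 semitones (a half step wider than perfect) the quality is augmented.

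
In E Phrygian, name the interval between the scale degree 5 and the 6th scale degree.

minor second

Spelling E Phrygian: E F G A B C D.
Scale degree 5 = B; scale degree 6 = C.
2 letter names make it a second; at 1 semitone (a half step narrower than major) the quality is minor.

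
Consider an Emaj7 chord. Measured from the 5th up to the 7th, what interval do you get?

major third

The chord tones of Emaj7 are E, G♯, B, D♯.
5th = B; 7th = D♯.
From B to D♯ is 4 semitones, exactly the major third.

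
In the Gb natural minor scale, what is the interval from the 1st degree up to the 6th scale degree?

minor sixth

The scale runs Gb Ab Bbb Cb Db Ebb Fb.
1st degree = Gb; 6th scale degree = Ebb.
6 letter names make it a sixth; at 8 semitones (a half step narrower than major) the quality is minor.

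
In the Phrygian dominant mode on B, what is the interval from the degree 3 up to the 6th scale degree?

Spelling the Phrygian dominant mode on B: B C D# E F# G A.
So we need the interval from D# up to G.
4 letter names make it a fourth; at 4 semitones (a half step narrower than perfect) the quality is diminished.

d4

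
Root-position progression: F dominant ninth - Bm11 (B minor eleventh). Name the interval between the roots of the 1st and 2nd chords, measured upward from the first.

augmented fourth

The roots are F and B.
From F to B: 6 semitones over a fourth = augmented.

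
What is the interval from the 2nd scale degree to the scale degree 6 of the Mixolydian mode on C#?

C# mixolydian: C# D# E# F# G# A# B.
The 2nd scale degree is D# and the scale degree 6 is A#.
D# up to A# spans 5 letter names and 7 semitones — a perfect fifth.

perfect fifth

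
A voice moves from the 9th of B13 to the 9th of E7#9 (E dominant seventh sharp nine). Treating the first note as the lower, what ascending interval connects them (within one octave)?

The 9th of B13 is C♯; the 9th of E7#9 (E dominant seventh sharp nine) is F𝄪.
From C♯ to F𝄪: 6 semitones over a fourth = augmented.

augmented fourth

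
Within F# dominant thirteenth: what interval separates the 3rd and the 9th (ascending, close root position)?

m7

F#13 is spelled F#-A#-C#-E-G#-D#.
That puts A# below G#.
From A# to G#: 10 semitones over a seventh = minor.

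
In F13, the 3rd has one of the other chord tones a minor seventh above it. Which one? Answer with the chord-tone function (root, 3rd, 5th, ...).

9th

The chord tones of F13 are F-A-C-Eb-G-D.
The 3rd is A. A minor seventh above A is G.
G is the chord's 9th.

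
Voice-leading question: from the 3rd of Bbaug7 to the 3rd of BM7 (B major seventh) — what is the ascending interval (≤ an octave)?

The 3rd of Bbaug7 is D; the 3rd of BM7 (B major seventh) is D#.
D up to D# is 1 semitone, a half step wider than a perfect unison, so the interval is augmented.

A1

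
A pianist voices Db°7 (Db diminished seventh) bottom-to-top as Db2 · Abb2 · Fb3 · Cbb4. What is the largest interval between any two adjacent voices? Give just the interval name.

Adjacent intervals: Db2→Abb2 = diminished fifth; Abb2→Fb3 = major sixth; Fb3→Cbb4 = diminished fifth.
The largest is Abb2 to Fb3, a major sixth (9 semitones).

major 6th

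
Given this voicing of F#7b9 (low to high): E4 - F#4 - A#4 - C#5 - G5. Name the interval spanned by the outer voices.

minor tenth

The outer voices are E4 and G5.
From E to G: 15 semitones over a tenth = minor.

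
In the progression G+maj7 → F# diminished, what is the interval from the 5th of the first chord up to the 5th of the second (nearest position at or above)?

diminished seventh

G+maj7 has D# as its 5th, and F# diminished has C as its 5th.
From D# to C: 9 semitones over a seventh = diminished.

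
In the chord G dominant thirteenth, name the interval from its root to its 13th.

major thirteenth

The chord tones of G dominant thirteenth are G, B, D, F, A, E.
That puts G below E.
From G to E is 21 semitones, exactly the major thirteenth.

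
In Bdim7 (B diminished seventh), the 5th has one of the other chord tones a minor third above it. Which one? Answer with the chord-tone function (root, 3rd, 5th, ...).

7th

B°7 (B diminished seventh) is spelled B-D-F-A♭.
The 5th is F. A minor third above F is A♭.
A♭ is the chord's 7th.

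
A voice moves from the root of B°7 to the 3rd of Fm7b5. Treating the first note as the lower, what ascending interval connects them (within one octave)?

B°7 has B as its root, and Fm7b5 has Ab as its 3rd.
7 letter names make it a seventh; at 9 semitones (a whole step narrower than major) the quality is diminished.

diminished seventh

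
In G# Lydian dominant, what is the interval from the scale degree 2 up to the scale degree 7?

minor sixth

The scale runs G# A# B# C## D# E# F#.
That puts A# below F#.
6 letter names make it a sixth; at 8 semitones (a half step narrower than major) the quality is minor.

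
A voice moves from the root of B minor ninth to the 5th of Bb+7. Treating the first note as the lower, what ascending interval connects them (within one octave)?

perfect 5th

The root of B minor ninth is B; the 5th of Bb+7 is F#.
Counting 5 letters and 7 half steps from B gives a perfect fifth.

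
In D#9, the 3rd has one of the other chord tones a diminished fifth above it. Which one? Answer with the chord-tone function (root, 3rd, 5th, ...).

7th

The chord tones of D#9 (D# dominant ninth) are D#-F##-A#-C#-E#.
The 3rd is F##. A diminished fifth above F## is C#.
C# is the chord's 7th.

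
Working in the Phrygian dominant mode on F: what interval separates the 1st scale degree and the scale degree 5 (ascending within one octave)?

perfect fifth

Spelling the Phrygian dominant mode on F: F G♭ A B♭ C D♭ E♭.
So we need the interval from F up to C.
From F to C is 7 semitones, exactly the perfect fifth.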